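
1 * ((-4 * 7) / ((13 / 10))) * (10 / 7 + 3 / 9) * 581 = -22048.21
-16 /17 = -0.94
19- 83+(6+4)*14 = 76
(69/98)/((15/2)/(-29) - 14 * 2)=-2001/80311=-0.02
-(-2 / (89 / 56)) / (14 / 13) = 104 / 89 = 1.17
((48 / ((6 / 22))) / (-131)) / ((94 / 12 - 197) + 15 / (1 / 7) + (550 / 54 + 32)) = 9504 / 296977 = 0.03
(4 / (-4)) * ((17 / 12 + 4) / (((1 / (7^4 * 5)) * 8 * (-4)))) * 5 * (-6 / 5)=-780325 / 64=-12192.58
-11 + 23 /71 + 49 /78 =-55645 /5538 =-10.05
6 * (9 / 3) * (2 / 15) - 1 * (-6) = 42 / 5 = 8.40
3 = 3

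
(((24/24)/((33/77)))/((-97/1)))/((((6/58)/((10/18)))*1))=-0.13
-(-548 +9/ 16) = 8759/ 16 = 547.44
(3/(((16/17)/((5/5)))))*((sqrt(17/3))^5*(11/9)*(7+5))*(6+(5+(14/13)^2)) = 37019455*sqrt(51)/6084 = 43453.61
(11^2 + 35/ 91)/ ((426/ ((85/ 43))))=22355/ 39689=0.56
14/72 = 7/36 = 0.19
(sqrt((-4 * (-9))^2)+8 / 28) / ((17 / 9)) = 2286 / 119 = 19.21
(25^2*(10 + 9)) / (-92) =-11875 / 92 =-129.08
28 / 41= 0.68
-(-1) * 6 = 6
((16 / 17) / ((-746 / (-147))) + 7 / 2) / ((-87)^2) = 46739 / 95990058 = 0.00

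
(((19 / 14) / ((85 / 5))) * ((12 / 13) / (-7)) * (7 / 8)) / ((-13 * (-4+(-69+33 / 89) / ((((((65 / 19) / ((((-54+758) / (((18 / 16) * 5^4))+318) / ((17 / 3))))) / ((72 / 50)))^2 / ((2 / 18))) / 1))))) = -526373291015625 / 3183608080826445806576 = -0.00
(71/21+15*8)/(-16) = -7.71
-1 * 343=-343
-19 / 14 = -1.36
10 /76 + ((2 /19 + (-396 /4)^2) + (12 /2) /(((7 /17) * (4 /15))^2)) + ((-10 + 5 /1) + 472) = 10765.88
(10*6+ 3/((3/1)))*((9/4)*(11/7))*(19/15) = 38247/140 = 273.19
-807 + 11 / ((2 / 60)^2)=9093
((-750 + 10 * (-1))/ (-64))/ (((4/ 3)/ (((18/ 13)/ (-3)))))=-855/ 208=-4.11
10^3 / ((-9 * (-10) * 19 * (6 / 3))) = 50 / 171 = 0.29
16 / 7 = 2.29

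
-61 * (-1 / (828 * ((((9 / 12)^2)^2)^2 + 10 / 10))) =999424 / 14924079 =0.07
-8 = -8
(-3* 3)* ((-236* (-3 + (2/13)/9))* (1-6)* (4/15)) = 329456/39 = 8447.59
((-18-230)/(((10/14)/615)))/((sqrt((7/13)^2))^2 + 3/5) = -22553895/94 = -239935.05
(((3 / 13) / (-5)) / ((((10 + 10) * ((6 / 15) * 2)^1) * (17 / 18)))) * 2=-27 / 4420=-0.01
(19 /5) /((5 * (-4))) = -19 /100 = -0.19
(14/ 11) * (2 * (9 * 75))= 18900/ 11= 1718.18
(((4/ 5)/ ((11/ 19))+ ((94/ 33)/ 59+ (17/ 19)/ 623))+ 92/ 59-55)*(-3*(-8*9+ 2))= -11986359712/ 1097459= -10921.92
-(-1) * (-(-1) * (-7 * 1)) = -7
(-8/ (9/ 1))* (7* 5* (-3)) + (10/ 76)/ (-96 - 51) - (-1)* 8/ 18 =1571513/ 16758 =93.78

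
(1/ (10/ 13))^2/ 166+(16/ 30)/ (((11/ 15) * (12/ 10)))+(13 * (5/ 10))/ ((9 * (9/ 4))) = 13862179/ 14790600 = 0.94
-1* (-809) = 809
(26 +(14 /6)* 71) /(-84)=-575 /252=-2.28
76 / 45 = 1.69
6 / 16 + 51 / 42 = 1.59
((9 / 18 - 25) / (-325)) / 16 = 49 / 10400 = 0.00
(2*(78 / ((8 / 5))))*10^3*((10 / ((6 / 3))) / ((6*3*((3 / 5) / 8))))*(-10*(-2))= 65000000 / 9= 7222222.22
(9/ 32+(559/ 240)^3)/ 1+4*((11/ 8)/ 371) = 66323602109/ 5128704000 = 12.93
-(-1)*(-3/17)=-3/17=-0.18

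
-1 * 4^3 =-64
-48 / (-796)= 12 / 199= 0.06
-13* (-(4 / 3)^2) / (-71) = -208 / 639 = -0.33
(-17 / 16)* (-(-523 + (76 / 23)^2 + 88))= -3813763 / 8464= -450.59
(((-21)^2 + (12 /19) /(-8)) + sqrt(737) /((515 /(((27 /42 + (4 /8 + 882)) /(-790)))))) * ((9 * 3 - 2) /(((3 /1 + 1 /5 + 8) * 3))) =698125 /2128 - 15455 * sqrt(737) /9569112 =328.02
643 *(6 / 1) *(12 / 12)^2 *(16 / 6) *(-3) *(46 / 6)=-236624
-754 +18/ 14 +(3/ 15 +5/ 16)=-421233/ 560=-752.20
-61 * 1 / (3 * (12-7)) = -4.07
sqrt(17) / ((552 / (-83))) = -83*sqrt(17) / 552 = -0.62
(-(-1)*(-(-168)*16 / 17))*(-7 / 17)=-18816 / 289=-65.11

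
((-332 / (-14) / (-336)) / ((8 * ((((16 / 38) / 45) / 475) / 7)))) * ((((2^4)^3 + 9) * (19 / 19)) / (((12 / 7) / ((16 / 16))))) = -7507209.17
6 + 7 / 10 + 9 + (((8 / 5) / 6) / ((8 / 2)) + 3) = 563 / 30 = 18.77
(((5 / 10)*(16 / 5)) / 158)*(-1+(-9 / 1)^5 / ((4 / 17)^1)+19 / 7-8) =-7027007 / 2765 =-2541.41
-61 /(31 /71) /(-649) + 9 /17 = 254698 /342023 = 0.74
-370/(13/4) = -1480/13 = -113.85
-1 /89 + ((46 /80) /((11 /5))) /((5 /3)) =0.15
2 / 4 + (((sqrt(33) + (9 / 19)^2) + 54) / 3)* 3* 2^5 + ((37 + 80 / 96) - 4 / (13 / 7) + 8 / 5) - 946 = 32* sqrt(33) + 58213817 / 70395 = 1010.79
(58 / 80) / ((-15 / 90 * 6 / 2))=-29 / 20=-1.45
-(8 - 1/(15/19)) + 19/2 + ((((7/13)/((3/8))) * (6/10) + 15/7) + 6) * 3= 81299/2730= 29.78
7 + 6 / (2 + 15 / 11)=325 / 37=8.78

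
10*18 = 180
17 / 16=1.06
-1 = -1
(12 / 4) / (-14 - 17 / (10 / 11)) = -10 / 109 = -0.09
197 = 197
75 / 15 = 5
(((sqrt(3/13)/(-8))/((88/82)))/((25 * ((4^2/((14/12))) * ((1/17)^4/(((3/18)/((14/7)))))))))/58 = -23970527 * sqrt(39)/7643750400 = -0.02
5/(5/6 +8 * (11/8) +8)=30/119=0.25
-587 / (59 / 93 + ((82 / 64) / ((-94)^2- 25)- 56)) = 10.60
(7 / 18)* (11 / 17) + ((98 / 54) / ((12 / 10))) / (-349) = 118846 / 480573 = 0.25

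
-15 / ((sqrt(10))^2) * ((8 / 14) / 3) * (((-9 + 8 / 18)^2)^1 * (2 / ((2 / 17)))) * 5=-143990 / 81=-1777.65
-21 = -21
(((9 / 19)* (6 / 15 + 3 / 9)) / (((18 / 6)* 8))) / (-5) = -11 / 3800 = -0.00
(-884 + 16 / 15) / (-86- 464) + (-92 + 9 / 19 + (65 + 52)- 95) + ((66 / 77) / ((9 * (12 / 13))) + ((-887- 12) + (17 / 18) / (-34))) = -578657083 / 598500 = -966.85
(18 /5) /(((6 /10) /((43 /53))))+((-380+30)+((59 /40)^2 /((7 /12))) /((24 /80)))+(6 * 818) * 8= 577740493 /14840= 38931.30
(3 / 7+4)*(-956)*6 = -177816 / 7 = -25402.29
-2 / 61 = -0.03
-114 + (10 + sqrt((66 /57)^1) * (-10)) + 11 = -93 - 10 * sqrt(418) /19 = -103.76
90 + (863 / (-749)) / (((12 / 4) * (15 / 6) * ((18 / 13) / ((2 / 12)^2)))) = 327601381 / 3640140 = 90.00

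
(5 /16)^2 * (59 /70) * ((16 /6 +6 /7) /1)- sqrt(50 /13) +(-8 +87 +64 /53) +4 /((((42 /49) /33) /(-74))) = -11317.46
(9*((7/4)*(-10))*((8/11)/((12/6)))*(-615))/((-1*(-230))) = 38745/253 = 153.14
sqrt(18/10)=3 * sqrt(5)/5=1.34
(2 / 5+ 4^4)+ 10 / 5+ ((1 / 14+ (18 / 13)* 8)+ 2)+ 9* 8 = 312629 / 910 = 343.55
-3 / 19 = -0.16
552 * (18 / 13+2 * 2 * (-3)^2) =268272 / 13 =20636.31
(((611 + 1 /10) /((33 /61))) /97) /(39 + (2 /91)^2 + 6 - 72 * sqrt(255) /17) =-3162402901476 * sqrt(255) /163440489021865 - 67201782997713 /326880978043730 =-0.51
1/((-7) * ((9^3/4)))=-4/5103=-0.00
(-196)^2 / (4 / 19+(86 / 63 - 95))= -45983952 / 111829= -411.20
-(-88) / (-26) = -44 / 13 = -3.38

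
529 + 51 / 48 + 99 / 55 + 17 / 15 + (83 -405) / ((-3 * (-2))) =115039 / 240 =479.33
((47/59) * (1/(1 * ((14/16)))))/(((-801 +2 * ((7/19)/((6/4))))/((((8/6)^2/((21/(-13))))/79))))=1485952/93790455129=0.00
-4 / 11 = -0.36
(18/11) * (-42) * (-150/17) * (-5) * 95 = -53865000/187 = -288048.13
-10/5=-2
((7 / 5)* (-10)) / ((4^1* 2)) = -7 / 4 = -1.75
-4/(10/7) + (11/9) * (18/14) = -43/35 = -1.23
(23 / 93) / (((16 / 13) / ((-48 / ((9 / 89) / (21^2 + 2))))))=-11788673 / 279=-42253.31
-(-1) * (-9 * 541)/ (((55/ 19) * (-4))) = 92511/ 220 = 420.50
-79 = -79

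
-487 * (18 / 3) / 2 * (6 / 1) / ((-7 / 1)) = 8766 / 7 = 1252.29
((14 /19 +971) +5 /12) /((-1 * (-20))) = 221651 /4560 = 48.61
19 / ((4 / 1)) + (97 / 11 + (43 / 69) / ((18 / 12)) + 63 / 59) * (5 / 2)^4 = 437581909 / 1074744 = 407.15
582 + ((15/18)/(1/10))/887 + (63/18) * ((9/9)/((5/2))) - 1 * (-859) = 19191257/13305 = 1442.41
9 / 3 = 3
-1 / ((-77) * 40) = 1 / 3080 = 0.00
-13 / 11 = -1.18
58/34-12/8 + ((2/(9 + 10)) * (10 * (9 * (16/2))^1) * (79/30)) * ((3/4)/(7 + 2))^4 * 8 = 2467/8721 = 0.28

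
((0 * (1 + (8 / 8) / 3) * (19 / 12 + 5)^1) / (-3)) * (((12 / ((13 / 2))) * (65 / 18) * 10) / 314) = 0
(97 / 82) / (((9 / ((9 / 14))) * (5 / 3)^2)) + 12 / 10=35313 / 28700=1.23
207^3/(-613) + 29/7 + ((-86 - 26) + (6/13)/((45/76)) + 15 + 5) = -12180060988/836745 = -14556.48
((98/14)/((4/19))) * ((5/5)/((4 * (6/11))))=1463/96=15.24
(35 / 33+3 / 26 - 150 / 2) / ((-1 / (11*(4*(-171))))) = -7220874 / 13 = -555451.85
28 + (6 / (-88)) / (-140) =28.00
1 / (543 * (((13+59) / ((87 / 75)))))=0.00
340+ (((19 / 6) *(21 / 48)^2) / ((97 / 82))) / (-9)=227919589 / 670464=339.94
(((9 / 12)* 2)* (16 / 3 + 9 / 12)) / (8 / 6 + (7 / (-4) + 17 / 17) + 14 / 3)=73 / 42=1.74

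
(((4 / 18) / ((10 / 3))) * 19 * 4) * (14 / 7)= 10.13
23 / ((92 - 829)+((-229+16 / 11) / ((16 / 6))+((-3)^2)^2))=-2024 / 65237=-0.03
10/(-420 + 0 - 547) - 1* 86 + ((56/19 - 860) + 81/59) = -1020798651/1084007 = -941.69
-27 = -27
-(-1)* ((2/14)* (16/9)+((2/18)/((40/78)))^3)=0.26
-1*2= -2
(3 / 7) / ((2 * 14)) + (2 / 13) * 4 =1607 / 2548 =0.63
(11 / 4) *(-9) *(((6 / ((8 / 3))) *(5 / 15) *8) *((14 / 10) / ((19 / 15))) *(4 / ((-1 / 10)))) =124740 / 19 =6565.26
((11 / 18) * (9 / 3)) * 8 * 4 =176 / 3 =58.67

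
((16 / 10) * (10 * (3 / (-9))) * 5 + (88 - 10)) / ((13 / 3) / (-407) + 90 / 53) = 3321934 / 109201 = 30.42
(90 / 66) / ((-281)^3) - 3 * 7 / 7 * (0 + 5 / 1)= -3661026780 / 244068451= -15.00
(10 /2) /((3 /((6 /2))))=5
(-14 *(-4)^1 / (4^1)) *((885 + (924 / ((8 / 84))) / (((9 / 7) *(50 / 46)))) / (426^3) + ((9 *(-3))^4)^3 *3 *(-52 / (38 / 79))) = -12512777148406277691438724925761 / 18360834300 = -681492841989553693180.42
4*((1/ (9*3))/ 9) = 4/ 243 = 0.02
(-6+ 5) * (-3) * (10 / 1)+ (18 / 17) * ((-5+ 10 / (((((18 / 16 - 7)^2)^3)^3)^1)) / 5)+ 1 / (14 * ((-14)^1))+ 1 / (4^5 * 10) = 309134502547075698293415427836242468577 / 10683324028764946793911328418700666880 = 28.94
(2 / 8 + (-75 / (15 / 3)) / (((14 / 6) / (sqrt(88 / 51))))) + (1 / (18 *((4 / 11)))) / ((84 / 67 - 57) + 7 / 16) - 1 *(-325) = 694232423 / 2134476 - 30 *sqrt(1122) / 119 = 316.80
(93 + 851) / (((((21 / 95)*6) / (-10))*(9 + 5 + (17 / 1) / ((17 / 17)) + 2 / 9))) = -448400 / 1967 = -227.96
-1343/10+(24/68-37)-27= -197.95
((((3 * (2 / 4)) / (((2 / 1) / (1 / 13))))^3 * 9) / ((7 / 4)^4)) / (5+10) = 324 / 26374985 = 0.00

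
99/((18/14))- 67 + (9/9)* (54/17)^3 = 206594/4913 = 42.05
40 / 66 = 20 / 33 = 0.61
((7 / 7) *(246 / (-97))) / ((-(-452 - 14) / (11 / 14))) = -0.00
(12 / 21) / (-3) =-4 / 21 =-0.19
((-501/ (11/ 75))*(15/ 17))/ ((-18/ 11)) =62625/ 34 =1841.91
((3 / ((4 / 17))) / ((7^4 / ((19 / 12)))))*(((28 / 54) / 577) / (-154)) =-323 / 6583311504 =-0.00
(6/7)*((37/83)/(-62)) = -0.01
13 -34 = -21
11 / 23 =0.48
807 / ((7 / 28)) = 3228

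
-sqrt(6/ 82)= -sqrt(123)/ 41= -0.27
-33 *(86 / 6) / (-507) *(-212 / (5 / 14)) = -1403864 / 2535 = -553.79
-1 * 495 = -495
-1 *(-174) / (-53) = -174 / 53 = -3.28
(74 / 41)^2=3.26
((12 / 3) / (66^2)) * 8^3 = 512 / 1089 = 0.47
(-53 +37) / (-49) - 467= -22867 / 49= -466.67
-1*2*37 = -74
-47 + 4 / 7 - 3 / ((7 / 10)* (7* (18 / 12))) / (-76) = -43220 / 931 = -46.42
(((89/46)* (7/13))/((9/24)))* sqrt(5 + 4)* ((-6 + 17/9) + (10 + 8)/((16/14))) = 261037/2691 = 97.00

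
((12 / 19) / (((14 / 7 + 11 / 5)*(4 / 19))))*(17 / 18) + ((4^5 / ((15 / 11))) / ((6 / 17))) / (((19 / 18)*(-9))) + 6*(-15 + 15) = -296973 / 1330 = -223.29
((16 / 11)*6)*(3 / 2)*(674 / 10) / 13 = 48528 / 715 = 67.87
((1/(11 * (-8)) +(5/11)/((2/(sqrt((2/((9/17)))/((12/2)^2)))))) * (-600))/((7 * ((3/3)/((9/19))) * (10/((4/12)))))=45/2926 - 25 * sqrt(34)/1463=-0.08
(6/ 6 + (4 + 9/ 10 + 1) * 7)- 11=313/ 10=31.30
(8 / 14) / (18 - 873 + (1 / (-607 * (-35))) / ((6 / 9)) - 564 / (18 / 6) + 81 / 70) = -1214 / 2213395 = -0.00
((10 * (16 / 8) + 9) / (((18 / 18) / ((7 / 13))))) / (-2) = -7.81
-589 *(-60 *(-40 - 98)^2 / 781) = 673014960 / 781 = 861734.90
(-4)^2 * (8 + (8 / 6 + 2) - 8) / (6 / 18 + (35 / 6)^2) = 1920 / 1237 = 1.55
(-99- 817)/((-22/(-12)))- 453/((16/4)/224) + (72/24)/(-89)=-25324449/979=-25867.67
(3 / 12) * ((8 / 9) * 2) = 4 / 9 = 0.44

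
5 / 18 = 0.28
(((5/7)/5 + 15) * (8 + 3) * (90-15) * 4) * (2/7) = 699600/49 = 14277.55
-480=-480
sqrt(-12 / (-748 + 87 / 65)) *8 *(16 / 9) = 256 *sqrt(9463935) / 436797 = 1.80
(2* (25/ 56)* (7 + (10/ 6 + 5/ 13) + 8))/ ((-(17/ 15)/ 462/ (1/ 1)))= -2743125/ 442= -6206.17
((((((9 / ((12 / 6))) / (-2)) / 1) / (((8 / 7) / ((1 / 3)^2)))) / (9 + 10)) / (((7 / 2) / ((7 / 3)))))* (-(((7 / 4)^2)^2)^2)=40353607 / 59768832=0.68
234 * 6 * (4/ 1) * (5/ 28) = 7020/ 7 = 1002.86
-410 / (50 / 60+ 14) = -2460 / 89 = -27.64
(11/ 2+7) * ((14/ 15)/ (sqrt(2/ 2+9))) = 7 * sqrt(10)/ 6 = 3.69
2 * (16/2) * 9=144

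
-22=-22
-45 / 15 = -3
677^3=310288733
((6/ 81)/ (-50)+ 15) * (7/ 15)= 70868/ 10125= 7.00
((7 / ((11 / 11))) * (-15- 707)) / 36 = -2527 / 18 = -140.39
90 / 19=4.74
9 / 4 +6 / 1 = 33 / 4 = 8.25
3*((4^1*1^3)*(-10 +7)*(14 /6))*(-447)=37548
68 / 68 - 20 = -19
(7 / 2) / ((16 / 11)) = 77 / 32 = 2.41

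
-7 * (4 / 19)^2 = -112 / 361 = -0.31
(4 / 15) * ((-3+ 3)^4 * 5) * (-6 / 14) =0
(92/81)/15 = 92/1215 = 0.08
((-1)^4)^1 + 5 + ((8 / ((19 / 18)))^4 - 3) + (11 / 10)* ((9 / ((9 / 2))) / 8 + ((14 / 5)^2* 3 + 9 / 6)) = 3330.20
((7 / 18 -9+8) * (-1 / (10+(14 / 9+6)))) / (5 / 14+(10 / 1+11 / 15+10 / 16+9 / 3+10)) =0.00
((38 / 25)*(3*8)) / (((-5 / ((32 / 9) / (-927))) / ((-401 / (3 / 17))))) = -66315776 / 1042875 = -63.59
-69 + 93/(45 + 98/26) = -42537/634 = -67.09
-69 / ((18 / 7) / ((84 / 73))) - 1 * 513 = -39703 / 73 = -543.88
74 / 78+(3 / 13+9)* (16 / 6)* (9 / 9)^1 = 997 / 39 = 25.56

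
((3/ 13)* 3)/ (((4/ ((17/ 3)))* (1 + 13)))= 51/ 728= 0.07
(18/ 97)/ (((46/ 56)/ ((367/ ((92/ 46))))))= 41.45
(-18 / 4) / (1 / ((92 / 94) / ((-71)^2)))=-0.00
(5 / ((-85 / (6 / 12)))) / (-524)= 1 / 17816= 0.00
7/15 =0.47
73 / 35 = 2.09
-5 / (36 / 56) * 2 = -140 / 9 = -15.56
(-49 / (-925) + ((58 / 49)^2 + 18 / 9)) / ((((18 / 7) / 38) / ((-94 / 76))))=-360546353 / 5710950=-63.13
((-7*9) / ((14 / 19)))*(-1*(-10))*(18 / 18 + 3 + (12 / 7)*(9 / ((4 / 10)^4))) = -14523885 / 28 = -518710.18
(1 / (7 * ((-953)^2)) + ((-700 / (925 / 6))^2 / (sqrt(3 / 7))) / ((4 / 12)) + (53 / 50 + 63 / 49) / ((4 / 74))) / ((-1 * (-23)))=5.99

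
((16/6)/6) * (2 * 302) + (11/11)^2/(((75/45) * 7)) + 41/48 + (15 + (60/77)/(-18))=2251981/7920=284.34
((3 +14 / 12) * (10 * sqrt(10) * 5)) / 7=625 * sqrt(10) / 21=94.12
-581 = -581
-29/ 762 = -0.04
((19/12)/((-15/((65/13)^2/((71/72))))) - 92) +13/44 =-94.38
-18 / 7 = -2.57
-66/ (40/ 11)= -363/ 20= -18.15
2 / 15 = 0.13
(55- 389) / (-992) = 167 / 496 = 0.34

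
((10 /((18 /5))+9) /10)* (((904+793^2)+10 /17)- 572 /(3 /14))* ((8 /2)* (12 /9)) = 27120139856 /6885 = 3939018.13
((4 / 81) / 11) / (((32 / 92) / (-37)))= -851 / 1782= -0.48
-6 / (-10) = 3 / 5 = 0.60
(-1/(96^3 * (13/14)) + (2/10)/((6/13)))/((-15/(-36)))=12459997/11980800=1.04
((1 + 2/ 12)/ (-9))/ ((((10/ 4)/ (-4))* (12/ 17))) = 119/ 405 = 0.29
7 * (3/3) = 7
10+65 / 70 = 153 / 14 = 10.93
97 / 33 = 2.94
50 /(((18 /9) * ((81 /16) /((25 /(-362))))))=-5000 /14661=-0.34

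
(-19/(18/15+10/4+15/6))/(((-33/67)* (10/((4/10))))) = 1273/5115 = 0.25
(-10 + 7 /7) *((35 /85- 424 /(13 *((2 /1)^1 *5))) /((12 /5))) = 9447 /884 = 10.69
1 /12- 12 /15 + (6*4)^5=477757397 /60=7962623.28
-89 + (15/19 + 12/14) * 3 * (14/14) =-84.06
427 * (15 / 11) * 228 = 1460340 / 11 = 132758.18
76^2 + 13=5789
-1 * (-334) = 334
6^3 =216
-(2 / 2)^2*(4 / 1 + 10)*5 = -70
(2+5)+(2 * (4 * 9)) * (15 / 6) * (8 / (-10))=-137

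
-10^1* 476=-4760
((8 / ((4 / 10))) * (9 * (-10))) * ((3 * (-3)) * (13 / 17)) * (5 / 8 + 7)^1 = 94460.29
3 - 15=-12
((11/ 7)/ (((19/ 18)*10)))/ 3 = 33/ 665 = 0.05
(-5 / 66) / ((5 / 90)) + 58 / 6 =274 / 33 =8.30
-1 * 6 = -6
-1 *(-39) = 39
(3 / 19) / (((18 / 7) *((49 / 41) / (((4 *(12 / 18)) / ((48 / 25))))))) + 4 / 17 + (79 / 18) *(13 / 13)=1146595 / 244188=4.70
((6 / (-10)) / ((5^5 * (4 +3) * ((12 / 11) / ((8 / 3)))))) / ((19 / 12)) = -88 / 2078125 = -0.00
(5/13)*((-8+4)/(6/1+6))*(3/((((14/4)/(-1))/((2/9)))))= 20/819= 0.02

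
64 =64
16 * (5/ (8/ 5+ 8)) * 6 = 50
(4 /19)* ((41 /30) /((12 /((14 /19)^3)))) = 56252 /5864445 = 0.01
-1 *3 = -3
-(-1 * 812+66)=746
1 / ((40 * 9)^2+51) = 1 / 129651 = 0.00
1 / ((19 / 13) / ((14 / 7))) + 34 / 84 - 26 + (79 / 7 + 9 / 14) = -701 / 57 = -12.30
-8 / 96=-0.08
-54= -54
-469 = -469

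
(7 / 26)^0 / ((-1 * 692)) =-1 / 692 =-0.00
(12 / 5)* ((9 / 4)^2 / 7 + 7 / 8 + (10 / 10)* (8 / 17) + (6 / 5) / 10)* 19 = 99.81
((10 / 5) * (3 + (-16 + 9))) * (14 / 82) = -56 / 41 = -1.37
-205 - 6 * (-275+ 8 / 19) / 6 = 69.58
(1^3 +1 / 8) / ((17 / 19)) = 171 / 136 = 1.26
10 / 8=1.25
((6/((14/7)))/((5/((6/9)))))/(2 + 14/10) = 2/17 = 0.12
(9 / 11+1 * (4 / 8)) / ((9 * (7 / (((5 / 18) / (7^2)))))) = 145 / 1222452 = 0.00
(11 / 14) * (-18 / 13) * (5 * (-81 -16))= 48015 / 91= 527.64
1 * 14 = 14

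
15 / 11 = 1.36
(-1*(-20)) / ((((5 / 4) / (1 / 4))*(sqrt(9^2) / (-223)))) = -892 / 9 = -99.11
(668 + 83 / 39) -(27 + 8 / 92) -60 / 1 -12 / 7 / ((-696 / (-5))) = 212328643 / 364182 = 583.03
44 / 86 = 22 / 43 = 0.51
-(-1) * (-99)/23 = -99/23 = -4.30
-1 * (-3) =3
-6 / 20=-3 / 10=-0.30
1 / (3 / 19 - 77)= -19 / 1460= -0.01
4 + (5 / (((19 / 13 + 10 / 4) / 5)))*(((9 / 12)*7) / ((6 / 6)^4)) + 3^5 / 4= 97.88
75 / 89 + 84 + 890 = 86761 / 89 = 974.84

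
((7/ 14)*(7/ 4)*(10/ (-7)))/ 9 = -5/ 36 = -0.14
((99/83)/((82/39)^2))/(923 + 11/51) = 0.00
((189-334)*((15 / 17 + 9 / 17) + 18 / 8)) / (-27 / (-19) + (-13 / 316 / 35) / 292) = -553858643100 / 1482345481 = -373.64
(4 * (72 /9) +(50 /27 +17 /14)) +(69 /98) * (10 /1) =111415 /2646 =42.11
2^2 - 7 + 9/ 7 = -12/ 7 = -1.71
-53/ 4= -13.25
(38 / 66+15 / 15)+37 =1273 / 33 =38.58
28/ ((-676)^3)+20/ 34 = 772289321/ 1312892048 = 0.59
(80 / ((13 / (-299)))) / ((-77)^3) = 1840 / 456533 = 0.00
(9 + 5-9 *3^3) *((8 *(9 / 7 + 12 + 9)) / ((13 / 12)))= -263808 / 7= -37686.86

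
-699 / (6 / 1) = -233 / 2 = -116.50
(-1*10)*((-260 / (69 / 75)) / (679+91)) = 6500 / 1771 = 3.67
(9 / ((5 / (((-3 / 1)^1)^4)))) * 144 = 20995.20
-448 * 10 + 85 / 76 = -340395 / 76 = -4478.88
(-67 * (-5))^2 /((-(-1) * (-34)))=-112225 /34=-3300.74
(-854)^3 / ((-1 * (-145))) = -622835864 / 145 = -4295419.75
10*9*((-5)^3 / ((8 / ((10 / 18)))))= -3125 / 4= -781.25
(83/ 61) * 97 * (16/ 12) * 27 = 289836/ 61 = 4751.41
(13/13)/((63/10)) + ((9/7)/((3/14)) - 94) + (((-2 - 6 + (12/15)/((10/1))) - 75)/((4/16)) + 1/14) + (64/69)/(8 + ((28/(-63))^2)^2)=-200300494213/477662850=-419.33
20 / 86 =10 / 43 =0.23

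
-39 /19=-2.05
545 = 545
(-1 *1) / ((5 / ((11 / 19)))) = -11 / 95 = -0.12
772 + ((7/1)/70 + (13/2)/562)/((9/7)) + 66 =14130143/16860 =838.09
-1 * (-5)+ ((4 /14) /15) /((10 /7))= 376 /75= 5.01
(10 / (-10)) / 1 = -1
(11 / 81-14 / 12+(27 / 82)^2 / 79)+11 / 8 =29732275 / 86053752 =0.35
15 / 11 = 1.36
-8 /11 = -0.73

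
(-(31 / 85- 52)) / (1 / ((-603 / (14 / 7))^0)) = 4389 / 85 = 51.64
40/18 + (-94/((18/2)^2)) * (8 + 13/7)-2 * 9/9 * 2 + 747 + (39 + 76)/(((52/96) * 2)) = 2063725/2457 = 839.94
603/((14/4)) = 172.29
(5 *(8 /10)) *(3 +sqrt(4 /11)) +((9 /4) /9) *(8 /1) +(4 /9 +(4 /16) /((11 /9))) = 8 *sqrt(11) /11 +5801 /396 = 17.06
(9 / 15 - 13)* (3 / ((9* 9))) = -62 / 135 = -0.46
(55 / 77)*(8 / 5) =8 / 7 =1.14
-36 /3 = -12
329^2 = 108241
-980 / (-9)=980 / 9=108.89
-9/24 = -3/8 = -0.38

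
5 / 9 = 0.56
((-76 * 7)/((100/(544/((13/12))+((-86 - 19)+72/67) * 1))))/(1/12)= -553583772/21775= -25422.91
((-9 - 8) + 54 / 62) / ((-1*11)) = 500 / 341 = 1.47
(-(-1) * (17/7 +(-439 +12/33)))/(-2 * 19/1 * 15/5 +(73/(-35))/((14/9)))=3.78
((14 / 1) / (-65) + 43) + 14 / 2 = 3236 / 65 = 49.78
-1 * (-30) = 30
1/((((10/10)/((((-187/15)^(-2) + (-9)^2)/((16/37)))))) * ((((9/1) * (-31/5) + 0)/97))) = -2824058485/8672312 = -325.64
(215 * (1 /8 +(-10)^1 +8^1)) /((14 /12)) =-9675 /28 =-345.54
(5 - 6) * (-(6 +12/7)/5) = 54/35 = 1.54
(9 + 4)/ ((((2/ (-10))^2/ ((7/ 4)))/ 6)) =3412.50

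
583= 583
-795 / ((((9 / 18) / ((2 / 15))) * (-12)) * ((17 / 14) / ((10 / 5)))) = 1484 / 51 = 29.10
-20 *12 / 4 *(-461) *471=13027860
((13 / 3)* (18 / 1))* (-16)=-1248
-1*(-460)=460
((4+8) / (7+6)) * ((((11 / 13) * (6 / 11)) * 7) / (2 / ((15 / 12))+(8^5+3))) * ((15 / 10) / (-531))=-20 / 77803713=-0.00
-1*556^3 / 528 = -10742476 / 33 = -325529.58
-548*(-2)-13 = 1083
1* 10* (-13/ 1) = -130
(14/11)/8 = 7/44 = 0.16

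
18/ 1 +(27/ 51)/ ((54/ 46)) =941/ 51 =18.45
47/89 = 0.53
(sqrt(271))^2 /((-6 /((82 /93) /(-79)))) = 11111 /22041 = 0.50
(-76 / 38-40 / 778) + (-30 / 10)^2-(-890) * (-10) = -8893.05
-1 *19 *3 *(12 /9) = -76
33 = 33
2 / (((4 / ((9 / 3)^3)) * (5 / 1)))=27 / 10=2.70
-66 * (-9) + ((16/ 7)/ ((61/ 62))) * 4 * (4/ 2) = 261574/ 427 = 612.59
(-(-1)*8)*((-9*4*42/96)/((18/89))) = -623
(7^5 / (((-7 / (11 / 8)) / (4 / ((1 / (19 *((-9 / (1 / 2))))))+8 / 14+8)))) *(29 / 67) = 260303043 / 134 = 1942560.02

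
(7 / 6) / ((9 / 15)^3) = 875 / 162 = 5.40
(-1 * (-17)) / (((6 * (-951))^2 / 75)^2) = 10625 / 117783528307344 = 0.00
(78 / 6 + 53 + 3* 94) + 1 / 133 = 46285 / 133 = 348.01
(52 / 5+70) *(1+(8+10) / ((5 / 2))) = 659.28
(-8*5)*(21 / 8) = -105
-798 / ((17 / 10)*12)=-665 / 17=-39.12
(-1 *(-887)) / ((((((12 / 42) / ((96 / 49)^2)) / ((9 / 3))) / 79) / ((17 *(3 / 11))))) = 49403146752 / 3773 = 13093863.44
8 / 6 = 4 / 3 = 1.33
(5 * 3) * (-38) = -570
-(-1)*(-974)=-974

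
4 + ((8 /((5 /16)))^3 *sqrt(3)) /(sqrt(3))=2097652 /125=16781.22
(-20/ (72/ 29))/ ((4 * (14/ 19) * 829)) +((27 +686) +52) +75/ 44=7047481075/ 9191952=766.70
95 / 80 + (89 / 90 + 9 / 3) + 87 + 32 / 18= 22549 / 240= 93.95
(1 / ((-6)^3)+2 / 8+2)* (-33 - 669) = -1576.25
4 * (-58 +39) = -76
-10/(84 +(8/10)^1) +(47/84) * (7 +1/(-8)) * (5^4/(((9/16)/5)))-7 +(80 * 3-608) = 841251025/40068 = 20995.58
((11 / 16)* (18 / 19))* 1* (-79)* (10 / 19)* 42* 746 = -306309465 / 361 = -848502.67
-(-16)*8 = 128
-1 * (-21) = 21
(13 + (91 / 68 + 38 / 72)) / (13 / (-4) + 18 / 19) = -172862 / 26775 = -6.46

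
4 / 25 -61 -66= -3171 / 25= -126.84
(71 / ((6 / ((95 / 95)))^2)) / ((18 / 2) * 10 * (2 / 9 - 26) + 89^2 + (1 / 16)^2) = 0.00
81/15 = 27/5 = 5.40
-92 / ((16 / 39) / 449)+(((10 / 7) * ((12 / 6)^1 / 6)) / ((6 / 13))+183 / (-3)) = -25388551 / 252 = -100748.22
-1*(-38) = 38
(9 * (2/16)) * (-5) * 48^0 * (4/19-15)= 12645/152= 83.19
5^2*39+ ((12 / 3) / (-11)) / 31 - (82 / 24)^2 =47302603 / 49104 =963.31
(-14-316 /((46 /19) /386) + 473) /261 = -1148215 /6003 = -191.27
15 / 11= 1.36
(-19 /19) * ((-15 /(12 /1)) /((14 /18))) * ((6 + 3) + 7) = 180 /7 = 25.71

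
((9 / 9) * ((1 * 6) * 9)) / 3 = 18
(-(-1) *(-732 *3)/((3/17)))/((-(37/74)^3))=99552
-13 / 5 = -2.60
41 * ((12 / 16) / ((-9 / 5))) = -205 / 12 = -17.08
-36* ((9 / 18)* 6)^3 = -972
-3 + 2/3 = -7/3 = -2.33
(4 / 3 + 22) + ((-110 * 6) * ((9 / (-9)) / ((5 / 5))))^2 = 1306870 / 3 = 435623.33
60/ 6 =10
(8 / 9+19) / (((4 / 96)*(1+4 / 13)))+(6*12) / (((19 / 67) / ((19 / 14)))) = 709.59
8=8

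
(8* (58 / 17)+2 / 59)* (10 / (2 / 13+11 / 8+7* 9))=28506400 / 6731133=4.24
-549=-549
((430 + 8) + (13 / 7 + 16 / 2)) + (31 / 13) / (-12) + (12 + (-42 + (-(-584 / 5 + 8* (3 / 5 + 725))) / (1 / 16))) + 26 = -98896261 / 1092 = -90564.34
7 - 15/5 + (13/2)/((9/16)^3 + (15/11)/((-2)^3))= 867.91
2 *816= 1632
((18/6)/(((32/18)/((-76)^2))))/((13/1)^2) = 9747/169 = 57.67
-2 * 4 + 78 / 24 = -19 / 4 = -4.75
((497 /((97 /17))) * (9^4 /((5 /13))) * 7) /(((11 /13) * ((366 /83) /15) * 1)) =5442998127021 /130174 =41813250.93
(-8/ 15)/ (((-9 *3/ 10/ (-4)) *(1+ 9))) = -32/ 405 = -0.08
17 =17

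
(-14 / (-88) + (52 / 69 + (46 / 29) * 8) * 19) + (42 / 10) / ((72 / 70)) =1905160 / 7337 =259.66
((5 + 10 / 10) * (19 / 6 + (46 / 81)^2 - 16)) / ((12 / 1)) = -164167 / 26244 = -6.26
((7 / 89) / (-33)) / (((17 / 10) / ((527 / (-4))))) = 1085 / 5874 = 0.18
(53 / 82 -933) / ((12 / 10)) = -382265 / 492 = -776.96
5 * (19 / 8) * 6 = 285 / 4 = 71.25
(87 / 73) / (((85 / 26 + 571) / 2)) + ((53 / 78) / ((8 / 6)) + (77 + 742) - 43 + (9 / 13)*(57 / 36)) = 29382289423 / 37785384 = 777.61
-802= -802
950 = 950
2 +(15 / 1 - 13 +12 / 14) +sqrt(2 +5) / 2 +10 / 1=sqrt(7) / 2 +104 / 7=16.18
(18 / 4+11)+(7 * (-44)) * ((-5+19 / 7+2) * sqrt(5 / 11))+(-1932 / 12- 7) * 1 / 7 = -17 / 2+8 * sqrt(55) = 50.83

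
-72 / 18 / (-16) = 1 / 4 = 0.25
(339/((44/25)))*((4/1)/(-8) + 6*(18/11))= 1737375/968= 1794.81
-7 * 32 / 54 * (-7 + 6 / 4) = 616 / 27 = 22.81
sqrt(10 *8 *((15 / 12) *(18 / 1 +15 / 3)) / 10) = sqrt(230) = 15.17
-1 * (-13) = 13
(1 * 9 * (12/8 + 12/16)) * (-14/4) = -567/8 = -70.88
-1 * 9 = -9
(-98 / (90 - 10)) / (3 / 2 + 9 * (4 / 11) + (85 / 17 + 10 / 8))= -0.11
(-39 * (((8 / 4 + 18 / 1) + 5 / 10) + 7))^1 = -2145 / 2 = -1072.50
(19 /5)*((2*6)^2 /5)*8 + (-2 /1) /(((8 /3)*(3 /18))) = 43551 /50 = 871.02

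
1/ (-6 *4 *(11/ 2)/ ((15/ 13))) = -5/ 572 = -0.01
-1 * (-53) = 53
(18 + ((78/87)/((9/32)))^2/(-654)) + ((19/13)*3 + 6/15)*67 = 490195905689/1447911855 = 338.55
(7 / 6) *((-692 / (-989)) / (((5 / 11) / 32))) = 57.47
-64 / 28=-16 / 7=-2.29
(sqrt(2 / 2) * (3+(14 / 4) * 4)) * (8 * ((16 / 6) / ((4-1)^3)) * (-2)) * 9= -2176 / 9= -241.78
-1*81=-81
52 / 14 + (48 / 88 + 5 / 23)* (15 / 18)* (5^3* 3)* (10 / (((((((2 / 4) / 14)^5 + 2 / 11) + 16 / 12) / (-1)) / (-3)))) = 654454791622934 / 138543467713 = 4723.82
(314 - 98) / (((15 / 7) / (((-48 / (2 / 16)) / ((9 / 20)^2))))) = -573440 / 3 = -191146.67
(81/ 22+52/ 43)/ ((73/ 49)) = 226723/ 69058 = 3.28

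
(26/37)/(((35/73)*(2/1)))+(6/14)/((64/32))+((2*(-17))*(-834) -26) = 73377153/2590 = 28330.95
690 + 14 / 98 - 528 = 1135 / 7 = 162.14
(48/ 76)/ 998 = 6/ 9481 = 0.00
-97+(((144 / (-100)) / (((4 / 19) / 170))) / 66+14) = -5534 / 55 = -100.62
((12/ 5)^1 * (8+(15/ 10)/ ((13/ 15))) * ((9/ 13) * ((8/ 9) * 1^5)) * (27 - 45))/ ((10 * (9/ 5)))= -12144/ 845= -14.37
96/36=8/3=2.67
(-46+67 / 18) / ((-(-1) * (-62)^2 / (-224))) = 21308 / 8649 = 2.46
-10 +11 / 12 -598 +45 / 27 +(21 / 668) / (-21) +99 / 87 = -604.28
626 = 626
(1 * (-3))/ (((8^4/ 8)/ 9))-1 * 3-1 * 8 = -5659/ 512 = -11.05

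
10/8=5/4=1.25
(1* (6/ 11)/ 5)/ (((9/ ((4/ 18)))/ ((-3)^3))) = -4/ 55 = -0.07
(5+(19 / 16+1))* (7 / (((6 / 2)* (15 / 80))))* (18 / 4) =805 / 2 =402.50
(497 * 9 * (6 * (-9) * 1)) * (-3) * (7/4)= 2536191/2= 1268095.50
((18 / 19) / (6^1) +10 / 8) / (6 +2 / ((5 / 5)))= 107 / 608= 0.18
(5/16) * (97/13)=485/208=2.33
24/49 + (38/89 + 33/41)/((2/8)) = 5.42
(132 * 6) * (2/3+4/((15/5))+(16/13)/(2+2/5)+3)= 56760/13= 4366.15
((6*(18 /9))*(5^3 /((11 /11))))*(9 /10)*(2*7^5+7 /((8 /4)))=45383625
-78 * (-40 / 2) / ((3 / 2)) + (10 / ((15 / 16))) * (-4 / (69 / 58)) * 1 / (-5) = 1083824 / 1035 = 1047.17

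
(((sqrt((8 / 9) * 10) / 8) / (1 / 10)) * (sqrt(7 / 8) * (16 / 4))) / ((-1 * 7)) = -5 * sqrt(70) / 21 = -1.99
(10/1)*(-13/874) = -65/437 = -0.15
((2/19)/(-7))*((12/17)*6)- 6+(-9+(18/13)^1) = -402069/29393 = -13.68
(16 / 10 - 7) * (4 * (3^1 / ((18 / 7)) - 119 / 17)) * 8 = 1008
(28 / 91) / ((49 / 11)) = 44 / 637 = 0.07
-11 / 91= -0.12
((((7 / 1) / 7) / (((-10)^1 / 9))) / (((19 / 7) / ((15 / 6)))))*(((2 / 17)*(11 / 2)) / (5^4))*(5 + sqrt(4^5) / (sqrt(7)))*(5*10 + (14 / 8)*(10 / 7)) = -8316*sqrt(7) / 40375 - 14553 / 64600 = -0.77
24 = 24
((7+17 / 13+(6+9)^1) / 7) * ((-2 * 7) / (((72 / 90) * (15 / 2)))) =-101 / 13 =-7.77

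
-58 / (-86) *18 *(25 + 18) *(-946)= -493812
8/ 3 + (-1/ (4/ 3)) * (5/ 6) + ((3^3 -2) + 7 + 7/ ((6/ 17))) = 431/ 8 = 53.88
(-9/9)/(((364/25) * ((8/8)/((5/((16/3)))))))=-375/5824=-0.06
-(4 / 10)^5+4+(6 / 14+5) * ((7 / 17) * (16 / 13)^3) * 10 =5329667332 / 116715625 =45.66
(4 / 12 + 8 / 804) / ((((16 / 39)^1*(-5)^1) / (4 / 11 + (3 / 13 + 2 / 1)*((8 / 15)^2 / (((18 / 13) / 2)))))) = -2131571 / 9949500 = -0.21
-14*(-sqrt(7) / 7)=2*sqrt(7)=5.29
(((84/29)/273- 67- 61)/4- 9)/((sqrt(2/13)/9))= -69552 * sqrt(26)/377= -940.71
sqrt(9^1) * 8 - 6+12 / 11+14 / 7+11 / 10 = 2441 / 110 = 22.19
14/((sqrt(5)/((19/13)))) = 266 * sqrt(5)/65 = 9.15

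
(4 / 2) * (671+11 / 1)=1364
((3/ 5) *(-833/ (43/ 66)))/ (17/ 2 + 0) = -19404/ 215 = -90.25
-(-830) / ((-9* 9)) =-830 / 81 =-10.25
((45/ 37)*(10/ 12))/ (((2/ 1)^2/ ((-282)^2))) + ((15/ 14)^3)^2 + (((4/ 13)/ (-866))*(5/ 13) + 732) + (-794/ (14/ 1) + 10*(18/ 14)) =424842576708815389/ 20386587667264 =20839.32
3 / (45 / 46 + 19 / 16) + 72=58488 / 797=73.39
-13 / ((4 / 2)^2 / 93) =-1209 / 4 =-302.25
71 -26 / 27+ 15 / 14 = 26879 / 378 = 71.11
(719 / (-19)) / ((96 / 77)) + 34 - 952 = -1729795 / 1824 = -948.35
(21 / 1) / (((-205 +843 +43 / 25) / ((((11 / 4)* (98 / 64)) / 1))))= 94325 / 682368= 0.14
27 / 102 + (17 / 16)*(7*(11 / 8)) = 22829 / 2176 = 10.49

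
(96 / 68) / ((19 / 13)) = 0.97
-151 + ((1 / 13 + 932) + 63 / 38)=386671 / 494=782.73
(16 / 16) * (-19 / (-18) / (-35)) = -19 / 630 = -0.03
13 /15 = 0.87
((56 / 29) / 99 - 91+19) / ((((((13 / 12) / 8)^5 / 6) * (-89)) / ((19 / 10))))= 10671771812364288 / 52706897815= 202473.91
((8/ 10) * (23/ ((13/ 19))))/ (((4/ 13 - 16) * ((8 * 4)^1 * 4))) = -437/ 32640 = -0.01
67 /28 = 2.39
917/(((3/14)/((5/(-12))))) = -32095/18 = -1783.06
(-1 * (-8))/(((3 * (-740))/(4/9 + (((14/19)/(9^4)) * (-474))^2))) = -41745608/25899777135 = -0.00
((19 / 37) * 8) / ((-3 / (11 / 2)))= -836 / 111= -7.53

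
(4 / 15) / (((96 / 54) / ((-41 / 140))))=-123 / 2800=-0.04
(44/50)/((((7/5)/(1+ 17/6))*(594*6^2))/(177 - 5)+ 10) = 10879/684955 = 0.02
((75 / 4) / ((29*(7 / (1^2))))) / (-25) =-3 / 812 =-0.00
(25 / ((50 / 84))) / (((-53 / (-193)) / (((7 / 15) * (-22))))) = -416108 / 265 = -1570.22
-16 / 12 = -4 / 3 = -1.33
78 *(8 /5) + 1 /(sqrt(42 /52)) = sqrt(546) /21 + 624 /5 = 125.91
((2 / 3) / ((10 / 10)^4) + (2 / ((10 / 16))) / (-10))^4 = 456976 / 31640625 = 0.01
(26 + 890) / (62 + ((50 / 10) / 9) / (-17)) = 140148 / 9481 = 14.78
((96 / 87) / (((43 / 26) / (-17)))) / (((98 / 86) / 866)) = -12248704 / 1421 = -8619.78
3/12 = 1/4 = 0.25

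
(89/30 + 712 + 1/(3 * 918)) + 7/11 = 54196223/75735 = 715.60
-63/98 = -9/14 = -0.64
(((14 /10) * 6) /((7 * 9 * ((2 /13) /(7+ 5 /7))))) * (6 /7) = 5.73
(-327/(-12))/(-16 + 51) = 109/140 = 0.78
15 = 15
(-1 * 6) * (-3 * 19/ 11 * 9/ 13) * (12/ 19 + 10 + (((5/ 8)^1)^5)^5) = 618139341799446626522810991/ 2701193628201437062234112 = 228.84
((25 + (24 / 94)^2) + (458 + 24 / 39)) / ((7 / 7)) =13889855 / 28717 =483.68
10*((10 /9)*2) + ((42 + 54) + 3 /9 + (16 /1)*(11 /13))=15455 /117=132.09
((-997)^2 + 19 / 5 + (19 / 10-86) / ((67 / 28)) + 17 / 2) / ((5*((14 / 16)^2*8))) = 2663882892 / 82075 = 32456.69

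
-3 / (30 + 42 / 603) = -603 / 6044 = -0.10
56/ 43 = 1.30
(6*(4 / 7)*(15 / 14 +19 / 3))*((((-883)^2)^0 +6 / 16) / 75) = 3421 / 7350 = 0.47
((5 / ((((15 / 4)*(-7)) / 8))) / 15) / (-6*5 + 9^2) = -0.00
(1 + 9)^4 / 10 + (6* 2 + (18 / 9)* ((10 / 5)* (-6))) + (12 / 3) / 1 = 992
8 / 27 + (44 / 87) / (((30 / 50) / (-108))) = -71048 / 783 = -90.74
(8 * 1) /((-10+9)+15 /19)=-38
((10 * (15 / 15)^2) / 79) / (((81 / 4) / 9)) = 40 / 711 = 0.06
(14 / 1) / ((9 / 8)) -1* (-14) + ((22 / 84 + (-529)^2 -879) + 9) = 35153711 / 126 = 278997.71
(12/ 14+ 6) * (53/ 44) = 636/ 77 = 8.26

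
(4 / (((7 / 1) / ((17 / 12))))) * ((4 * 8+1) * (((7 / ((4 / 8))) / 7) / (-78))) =-187 / 273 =-0.68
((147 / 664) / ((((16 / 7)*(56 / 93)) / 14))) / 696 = 31899 / 9859072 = 0.00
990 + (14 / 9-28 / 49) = 62432 / 63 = 990.98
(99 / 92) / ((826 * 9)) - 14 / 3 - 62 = -15198367 / 227976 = -66.67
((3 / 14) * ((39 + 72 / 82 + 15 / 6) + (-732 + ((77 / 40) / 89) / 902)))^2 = 364747508407003401 / 16702588134400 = 21837.78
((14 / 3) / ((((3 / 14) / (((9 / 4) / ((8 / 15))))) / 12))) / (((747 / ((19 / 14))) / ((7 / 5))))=931 / 332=2.80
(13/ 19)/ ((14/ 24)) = 156/ 133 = 1.17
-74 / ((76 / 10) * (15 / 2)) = -74 / 57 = -1.30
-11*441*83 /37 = -402633 /37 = -10881.97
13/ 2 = 6.50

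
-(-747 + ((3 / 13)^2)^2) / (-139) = -21334986 / 3969979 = -5.37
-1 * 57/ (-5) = 57/ 5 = 11.40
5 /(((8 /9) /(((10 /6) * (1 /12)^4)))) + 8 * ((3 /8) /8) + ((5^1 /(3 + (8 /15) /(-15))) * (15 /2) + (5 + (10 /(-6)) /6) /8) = 502178467 /36882432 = 13.62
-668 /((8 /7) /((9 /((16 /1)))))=-328.78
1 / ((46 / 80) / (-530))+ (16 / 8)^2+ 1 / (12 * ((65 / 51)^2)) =-356705259 / 388700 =-917.69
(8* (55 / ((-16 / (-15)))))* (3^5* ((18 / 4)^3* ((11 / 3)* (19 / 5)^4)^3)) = 637830444038528154785283 / 156250000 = 4082114841846580.19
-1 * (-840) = 840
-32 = -32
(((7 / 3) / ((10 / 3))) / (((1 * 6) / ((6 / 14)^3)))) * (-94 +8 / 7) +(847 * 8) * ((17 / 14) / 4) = 1410517 / 686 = 2056.15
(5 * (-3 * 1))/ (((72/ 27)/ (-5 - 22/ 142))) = 8235/ 284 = 29.00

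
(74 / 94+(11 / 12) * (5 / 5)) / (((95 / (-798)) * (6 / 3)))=-7.16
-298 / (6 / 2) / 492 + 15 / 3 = 3541 / 738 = 4.80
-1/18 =-0.06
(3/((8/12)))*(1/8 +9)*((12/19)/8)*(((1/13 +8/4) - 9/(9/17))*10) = -955935/1976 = -483.77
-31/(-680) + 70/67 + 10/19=1399463/865640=1.62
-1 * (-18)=18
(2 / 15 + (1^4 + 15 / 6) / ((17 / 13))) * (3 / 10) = 1433 / 1700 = 0.84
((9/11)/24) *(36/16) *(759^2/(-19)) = -1414017/608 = -2325.69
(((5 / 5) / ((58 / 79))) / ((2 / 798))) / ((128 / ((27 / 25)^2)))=22978809 / 4640000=4.95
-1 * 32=-32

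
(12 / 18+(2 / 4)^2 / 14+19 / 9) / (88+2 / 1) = 1409 / 45360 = 0.03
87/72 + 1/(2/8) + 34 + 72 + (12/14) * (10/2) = 19403/168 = 115.49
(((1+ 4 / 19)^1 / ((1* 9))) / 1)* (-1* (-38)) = 46 / 9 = 5.11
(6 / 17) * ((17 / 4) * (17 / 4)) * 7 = 357 / 8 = 44.62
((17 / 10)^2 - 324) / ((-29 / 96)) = 770664 / 725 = 1062.98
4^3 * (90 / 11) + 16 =5936 / 11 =539.64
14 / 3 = 4.67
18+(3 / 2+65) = 84.50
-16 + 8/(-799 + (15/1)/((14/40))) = -84744/5293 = -16.01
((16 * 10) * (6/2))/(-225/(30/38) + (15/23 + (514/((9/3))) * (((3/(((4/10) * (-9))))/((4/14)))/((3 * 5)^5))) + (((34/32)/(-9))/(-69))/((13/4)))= -784695600000/464847065177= -1.69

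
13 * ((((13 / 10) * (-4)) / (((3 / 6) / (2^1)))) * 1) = -1352 / 5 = -270.40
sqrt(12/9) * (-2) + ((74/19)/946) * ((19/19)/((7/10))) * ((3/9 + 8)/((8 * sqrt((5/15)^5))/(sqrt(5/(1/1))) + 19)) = -4 * sqrt(3)/3 - 222000 * sqrt(15)/27588804859 + 3746250/1452042361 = -2.31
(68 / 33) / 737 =0.00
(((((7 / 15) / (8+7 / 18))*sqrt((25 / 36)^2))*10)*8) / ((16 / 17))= 3.28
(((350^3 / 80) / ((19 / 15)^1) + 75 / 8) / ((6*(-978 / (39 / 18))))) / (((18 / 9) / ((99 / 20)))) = -613126085 / 1585664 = -386.67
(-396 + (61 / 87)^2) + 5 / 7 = -20917376 / 52983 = -394.79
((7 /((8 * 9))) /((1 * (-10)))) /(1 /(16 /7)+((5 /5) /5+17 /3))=-7 /4539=-0.00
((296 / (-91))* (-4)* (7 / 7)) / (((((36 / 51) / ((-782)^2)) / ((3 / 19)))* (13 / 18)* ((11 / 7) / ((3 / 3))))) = 55389397824 / 35321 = 1568171.85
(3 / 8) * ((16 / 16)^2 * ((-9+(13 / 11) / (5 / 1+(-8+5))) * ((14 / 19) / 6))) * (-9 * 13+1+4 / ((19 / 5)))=353535 / 7942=44.51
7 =7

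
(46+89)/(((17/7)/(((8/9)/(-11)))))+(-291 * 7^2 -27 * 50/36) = -5348571/374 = -14300.99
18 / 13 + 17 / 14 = 473 / 182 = 2.60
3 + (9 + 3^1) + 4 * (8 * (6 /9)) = 36.33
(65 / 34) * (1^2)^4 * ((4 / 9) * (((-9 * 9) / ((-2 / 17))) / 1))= 585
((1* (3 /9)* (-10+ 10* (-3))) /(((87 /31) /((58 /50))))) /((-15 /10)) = 496 /135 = 3.67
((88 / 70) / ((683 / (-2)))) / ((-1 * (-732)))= -22 / 4374615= -0.00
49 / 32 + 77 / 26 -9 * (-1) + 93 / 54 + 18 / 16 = 61177 / 3744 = 16.34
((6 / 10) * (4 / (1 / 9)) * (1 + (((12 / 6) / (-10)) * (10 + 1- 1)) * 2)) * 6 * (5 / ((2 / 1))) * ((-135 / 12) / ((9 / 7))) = 8505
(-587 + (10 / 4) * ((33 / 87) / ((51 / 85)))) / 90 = -101863 / 15660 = -6.50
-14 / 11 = -1.27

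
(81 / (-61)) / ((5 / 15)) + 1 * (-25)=-1768 / 61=-28.98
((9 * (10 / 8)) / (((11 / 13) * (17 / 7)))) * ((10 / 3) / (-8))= -6825 / 2992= -2.28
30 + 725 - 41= 714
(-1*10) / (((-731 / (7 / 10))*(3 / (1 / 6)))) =7 / 13158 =0.00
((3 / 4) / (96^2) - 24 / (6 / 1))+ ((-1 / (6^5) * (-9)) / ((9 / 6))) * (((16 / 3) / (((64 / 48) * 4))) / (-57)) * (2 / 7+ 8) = -529518571 / 132378624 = -4.00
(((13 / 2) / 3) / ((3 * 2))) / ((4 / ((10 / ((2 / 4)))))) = 65 / 36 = 1.81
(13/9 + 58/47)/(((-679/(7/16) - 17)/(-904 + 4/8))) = 2047331/1327374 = 1.54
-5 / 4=-1.25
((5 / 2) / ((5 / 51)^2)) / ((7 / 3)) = 7803 / 70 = 111.47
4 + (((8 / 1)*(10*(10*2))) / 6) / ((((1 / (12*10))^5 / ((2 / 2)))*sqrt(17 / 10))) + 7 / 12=55 / 12 + 6635520000000*sqrt(170) / 17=5089211522801.09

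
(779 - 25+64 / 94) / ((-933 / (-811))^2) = 23329363870 / 40912983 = 570.22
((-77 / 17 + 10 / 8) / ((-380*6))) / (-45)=-223 / 6976800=-0.00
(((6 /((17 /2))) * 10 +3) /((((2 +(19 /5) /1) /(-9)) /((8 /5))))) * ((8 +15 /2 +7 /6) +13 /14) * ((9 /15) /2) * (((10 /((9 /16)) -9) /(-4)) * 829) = 8276032179 /34510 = 239815.48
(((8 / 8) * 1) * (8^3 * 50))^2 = 655360000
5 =5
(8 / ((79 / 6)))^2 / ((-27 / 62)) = -15872 / 18723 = -0.85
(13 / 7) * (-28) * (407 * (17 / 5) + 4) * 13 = -4690764 / 5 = -938152.80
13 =13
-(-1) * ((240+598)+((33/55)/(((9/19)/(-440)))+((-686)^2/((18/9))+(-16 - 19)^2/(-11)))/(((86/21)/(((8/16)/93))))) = 201650497/175956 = 1146.03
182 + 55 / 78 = 14251 / 78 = 182.71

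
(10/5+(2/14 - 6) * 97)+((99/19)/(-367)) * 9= -27640236/48811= -566.27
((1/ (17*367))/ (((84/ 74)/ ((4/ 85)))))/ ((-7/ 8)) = -592/ 77956305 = -0.00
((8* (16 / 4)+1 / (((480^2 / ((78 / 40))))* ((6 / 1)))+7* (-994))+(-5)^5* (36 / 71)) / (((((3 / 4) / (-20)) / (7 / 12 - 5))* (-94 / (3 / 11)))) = 26831159105371 / 9226137600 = 2908.17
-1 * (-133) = 133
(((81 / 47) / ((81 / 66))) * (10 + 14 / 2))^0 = 1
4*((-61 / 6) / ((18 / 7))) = -427 / 27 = -15.81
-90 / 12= -15 / 2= -7.50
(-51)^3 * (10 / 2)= -663255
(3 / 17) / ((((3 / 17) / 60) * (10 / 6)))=36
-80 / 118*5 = -200 / 59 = -3.39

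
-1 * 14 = -14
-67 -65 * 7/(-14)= -69/2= -34.50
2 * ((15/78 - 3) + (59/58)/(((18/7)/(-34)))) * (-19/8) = 1048097/13572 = 77.22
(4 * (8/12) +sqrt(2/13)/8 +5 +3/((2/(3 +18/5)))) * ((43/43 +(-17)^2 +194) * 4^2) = 968 * sqrt(26)/13 +2040544/15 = 136415.95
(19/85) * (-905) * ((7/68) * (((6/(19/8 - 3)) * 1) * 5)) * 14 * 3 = 41981.98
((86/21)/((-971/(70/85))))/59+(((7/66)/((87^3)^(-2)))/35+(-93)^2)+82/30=422316974894996033/321391290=1314027442.67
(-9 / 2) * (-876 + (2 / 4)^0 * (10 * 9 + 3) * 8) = 594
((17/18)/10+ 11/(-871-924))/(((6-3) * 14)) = 5707/2714040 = 0.00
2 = 2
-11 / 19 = -0.58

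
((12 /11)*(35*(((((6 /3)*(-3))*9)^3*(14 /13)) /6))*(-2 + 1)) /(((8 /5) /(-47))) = -4532994900 /143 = -31699265.03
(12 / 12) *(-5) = -5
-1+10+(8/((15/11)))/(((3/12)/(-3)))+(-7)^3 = -2022/5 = -404.40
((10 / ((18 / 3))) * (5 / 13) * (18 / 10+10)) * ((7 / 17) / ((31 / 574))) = 1185310 / 20553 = 57.67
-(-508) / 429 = 508 / 429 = 1.18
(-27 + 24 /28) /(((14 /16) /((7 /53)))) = -1464 /371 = -3.95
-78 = -78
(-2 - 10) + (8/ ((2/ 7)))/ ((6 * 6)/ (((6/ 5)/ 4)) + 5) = -1472/ 125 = -11.78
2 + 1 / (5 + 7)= 25 / 12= 2.08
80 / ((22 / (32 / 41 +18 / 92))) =36820 / 10373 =3.55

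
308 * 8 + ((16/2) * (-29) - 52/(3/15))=1972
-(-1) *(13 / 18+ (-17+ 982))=17383 / 18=965.72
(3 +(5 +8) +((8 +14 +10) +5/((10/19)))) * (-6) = -345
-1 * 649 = -649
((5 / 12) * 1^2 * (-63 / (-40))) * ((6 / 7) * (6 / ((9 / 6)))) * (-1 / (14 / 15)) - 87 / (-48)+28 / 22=831 / 1232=0.67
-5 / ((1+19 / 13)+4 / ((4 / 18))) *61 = -3965 / 266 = -14.91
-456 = -456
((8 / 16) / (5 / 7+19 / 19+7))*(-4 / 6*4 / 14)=-2 / 183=-0.01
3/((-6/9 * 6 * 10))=-0.08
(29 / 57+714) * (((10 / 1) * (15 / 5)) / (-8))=-203635 / 76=-2679.41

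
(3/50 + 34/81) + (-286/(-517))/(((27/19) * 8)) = 201167/380700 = 0.53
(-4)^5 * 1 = -1024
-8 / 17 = -0.47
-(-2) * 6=12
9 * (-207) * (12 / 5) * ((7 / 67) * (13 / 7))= -290628 / 335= -867.55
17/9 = 1.89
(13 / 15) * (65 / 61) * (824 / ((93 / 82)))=11418992 / 17019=670.96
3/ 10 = 0.30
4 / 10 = 2 / 5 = 0.40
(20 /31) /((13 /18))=360 /403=0.89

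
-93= -93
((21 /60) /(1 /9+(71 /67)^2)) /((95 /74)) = 10463859 /47365100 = 0.22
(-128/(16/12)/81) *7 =-224/27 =-8.30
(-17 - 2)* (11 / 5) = -209 / 5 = -41.80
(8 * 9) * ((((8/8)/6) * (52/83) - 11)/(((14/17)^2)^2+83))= -1812739784/192854899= -9.40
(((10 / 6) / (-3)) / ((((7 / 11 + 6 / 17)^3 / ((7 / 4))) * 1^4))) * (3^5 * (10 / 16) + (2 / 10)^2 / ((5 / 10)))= -1391130428611 / 9117540000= -152.58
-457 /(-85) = 457 /85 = 5.38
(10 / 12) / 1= 5 / 6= 0.83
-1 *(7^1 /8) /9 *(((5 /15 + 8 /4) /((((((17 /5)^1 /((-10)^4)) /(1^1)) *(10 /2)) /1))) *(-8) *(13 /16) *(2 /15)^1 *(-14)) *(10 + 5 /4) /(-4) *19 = 52950625 /612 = 86520.63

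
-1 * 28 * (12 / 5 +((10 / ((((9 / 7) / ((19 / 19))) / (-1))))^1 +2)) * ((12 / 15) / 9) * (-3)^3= -17024 / 75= -226.99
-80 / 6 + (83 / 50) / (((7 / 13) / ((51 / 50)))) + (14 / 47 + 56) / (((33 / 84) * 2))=61.46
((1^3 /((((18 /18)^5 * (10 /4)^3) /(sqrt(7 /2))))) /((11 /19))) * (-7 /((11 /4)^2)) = -8512 * sqrt(14) /166375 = -0.19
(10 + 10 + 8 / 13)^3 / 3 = 19248832 / 6591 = 2920.47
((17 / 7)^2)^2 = 83521 / 2401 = 34.79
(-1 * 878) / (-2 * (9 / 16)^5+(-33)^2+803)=-0.46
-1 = -1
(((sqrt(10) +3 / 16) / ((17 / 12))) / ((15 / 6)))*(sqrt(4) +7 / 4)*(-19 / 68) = -171*sqrt(10) / 578 - 513 / 9248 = -0.99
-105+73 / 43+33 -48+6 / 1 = -4829 / 43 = -112.30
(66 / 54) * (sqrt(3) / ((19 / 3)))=11 * sqrt(3) / 57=0.33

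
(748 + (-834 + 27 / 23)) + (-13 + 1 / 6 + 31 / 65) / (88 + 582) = -509907137 / 6009900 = -84.84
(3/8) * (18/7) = 27/28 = 0.96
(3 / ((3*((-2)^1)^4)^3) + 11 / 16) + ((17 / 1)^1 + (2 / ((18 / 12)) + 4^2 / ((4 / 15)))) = 2913025 / 36864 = 79.02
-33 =-33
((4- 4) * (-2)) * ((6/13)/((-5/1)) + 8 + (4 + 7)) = 0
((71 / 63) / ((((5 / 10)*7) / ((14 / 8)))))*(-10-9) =-1349 / 126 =-10.71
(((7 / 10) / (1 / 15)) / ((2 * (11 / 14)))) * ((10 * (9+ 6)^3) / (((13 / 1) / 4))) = 9922500 / 143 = 69388.11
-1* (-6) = 6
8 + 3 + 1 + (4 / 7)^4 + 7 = 45875 / 2401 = 19.11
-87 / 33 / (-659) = 29 / 7249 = 0.00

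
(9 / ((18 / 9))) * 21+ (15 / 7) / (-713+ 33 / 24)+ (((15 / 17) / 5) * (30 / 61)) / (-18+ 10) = 15618743031 / 165301948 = 94.49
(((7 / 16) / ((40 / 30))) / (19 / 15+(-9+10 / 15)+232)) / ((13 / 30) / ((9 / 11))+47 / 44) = 66825 / 73194592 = 0.00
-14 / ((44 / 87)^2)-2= -54919 / 968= -56.73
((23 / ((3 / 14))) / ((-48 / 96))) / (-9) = 23.85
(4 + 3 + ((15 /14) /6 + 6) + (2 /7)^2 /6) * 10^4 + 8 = 19393676 /147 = 131929.77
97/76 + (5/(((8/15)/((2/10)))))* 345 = 98519/152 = 648.15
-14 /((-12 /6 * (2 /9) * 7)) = 9 /2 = 4.50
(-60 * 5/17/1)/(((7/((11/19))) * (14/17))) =-1650/931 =-1.77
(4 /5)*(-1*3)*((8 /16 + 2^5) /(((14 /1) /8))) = -312 /7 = -44.57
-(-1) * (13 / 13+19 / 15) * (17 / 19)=578 / 285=2.03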